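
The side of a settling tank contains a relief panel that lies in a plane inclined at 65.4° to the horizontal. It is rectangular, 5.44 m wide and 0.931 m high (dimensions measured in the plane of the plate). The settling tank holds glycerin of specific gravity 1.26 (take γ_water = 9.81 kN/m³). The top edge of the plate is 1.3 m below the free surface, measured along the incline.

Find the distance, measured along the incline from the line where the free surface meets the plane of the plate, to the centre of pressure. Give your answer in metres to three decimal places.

γ = 1.26 × 9.81 = 12.3606 kN/m³.
Let θ = 65.4° be the plate's angle to the horizontal; measure y along the incline from where the plane meets the free surface. Vertical depth h = y·sinθ with sinθ = 0.909236.
The centroid lies 0.931/2 = 0.4655 m below the top edge, so y_c = 1.3 + 0.4655 = 1.7655 m and h_c = 1.7655 × 0.909236 = 1.60526 m.
A = 5.44 × 0.931 = 5.06464 m².
Resultant F = γ·h_c·A = 12.3606 × 1.60526 × 5.06464 = 100.492 kN.
I_c = b·h³/12 = 5.44 × 0.931³/12 = 0.365819 m⁴.
Centre of pressure: y_p = y_c + I_c/(y_c·A) = 1.7655 + 0.365819/(1.7655 × 5.06464) = 1.7655 + 0.0409119 = 1.80641 m along the plane.

y_p = 1.806 m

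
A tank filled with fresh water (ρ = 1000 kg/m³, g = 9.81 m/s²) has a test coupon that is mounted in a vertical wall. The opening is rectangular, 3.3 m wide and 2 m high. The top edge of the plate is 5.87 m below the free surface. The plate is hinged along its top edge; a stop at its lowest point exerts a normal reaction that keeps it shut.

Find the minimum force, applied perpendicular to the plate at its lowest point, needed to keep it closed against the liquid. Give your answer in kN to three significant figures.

γ = ρg = 1000 × 9.81 = 9810 N/m³ = 9.81 kN/m³.
The centroid lies 2/2 = 1 m below the top edge, so the centroid depth is h_c = 5.87 + 1 = 6.87 m.
A = 3.3 × 2 = 6.6 m².
Resultant F = γ·h_c·A = 9.81 × 6.87 × 6.6 = 444.805 kN.
I_c = b·h³/12 = 3.3 × 2³/12 = 2.2 m⁴.
Centre of pressure: y_p = y_c + I_c/(y_c·A) = 6.87 + 2.2/(6.87 × 6.6) = 6.87 + 0.0485201 = 6.91852 m along the plane.
The resultant acts 1 + 0.0485201 = 1.04852 m (along the plate) below the hinge at the top edge, so the moment about the hinge is M = F × 1.04852 = 444.805 × 1.04852 = 466.387 kN·m.
A normal force at the bottom, 2 m from the hinge, must supply this moment: P = 466.387/2 = 233.194 kN.

P ≈ 233 kN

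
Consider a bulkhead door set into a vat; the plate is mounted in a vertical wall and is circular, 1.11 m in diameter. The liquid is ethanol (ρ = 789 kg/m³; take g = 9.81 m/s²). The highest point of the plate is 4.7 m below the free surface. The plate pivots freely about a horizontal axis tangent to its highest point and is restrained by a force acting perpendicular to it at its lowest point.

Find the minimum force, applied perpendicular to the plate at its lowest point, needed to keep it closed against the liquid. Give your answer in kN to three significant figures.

P ≈ 20.2 kN

γ = ρg = 789 × 9.81 / 1000 = 7.74009 kN/m³.
The centroid is at the centre, 0.555 m below the top of the plate, so the centroid depth is h_c = 4.7 + 0.555 = 5.255 m.
A = π(0.555)² = 0.967689 m².
Resultant F = γ·h_c·A = 7.74009 × 5.255 × 0.967689 = 39.3599 kN.
I_c = πr⁴/4 = π × 0.555⁴/4 = 0.0745181 m⁴.
Centre of pressure: y_p = y_c + I_c/(y_c·A) = 5.255 + 0.0745181/(5.255 × 0.967689) = 5.255 + 0.0146539 = 5.26965 m along the plane.
The resultant acts 0.555 + 0.0146539 = 0.569654 m (along the plate) below the hinge at the top edge, so the moment about the hinge is M = F × 0.569654 = 39.3599 × 0.569654 = 22.4215 kN·m.
A normal force at the bottom, 1.11 m from the hinge, must supply this moment: P = 22.4215/1.11 = 20.1995 kN.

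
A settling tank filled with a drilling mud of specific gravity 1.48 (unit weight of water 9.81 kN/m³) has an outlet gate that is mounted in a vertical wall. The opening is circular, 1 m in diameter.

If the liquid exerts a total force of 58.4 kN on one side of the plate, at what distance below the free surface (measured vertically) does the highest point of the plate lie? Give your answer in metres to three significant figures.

d_top ≈ 4.62 m

γ = 1.48 × 9.81 = 14.5188 kN/m³.
A = π(0.5)² = 0.785398 m².
From F = γ·h_c·A, the centroid depth is h_c = 58.4/(14.5188 × 0.785398) = 5.12144 m.
The centroid is at the centre, 0.5 m below the top of the plate, so the highest point sits at h_top = 5.12144 − 0.5 = 4.62144 m below the surface.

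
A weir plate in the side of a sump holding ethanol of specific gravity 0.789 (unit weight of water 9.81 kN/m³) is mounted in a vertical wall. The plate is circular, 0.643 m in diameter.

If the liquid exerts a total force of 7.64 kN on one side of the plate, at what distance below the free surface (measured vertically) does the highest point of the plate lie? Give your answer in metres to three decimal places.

γ = 0.789 × 9.81 = 7.74009 kN/m³.
A = π(0.3215)² = 0.324722 m².
From F = γ·h_c·A, the centroid depth is h_c = 7.64/(7.74009 × 0.324722) = 3.03973 m.
The centroid is at the centre, 0.3215 m below the top of the plate, so the highest point sits at h_top = 3.03973 − 0.3215 = 2.71823 m below the surface.

d_top ≈ 2.718 m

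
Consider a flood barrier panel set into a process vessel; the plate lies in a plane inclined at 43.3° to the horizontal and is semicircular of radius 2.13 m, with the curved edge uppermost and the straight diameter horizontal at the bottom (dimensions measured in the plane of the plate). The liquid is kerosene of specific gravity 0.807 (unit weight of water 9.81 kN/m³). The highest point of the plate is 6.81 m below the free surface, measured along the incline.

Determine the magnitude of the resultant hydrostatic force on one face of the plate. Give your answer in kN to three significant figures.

γ = 0.807 × 9.81 = 7.91667 kN/m³.
Let θ = 43.3° be the plate's angle to the horizontal; measure y along the incline from where the plane meets the free surface. Vertical depth h = y·sinθ with sinθ = 0.685818.
The centroid lies 4r/(3π) = 0.904 m above the diameter, so r − 4r/(3π) = 2.13 − 0.904 = 1.226 m below the topmost point, so y_c = 6.81 + 1.226 = 8.036 m and h_c = 8.036 × 0.685818 = 5.51123 m.
A = πr²/2 = π × 2.13²/2 = 7.12655 m².
Resultant F = γ·h_c·A = 7.91667 × 5.51123 × 7.12655 = 310.936 kN.

F ≈ 311 kN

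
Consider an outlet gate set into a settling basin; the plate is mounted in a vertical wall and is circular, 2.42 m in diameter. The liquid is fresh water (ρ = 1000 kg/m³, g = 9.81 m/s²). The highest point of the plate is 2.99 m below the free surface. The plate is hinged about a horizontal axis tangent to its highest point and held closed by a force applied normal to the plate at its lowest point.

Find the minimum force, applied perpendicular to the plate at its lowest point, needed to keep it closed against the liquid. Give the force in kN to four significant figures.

P ≈ 101.6 kN

γ = ρg = 1000 × 9.81 = 9810 N/m³ = 9.81 kN/m³.
The centroid is at the centre, 1.21 m below the top of the plate, so the centroid depth is h_c = 2.99 + 1.21 = 4.2 m.
A = π(1.21)² = 4.59961 m².
Resultant F = γ·h_c·A = 9.81 × 4.2 × 4.59961 = 189.513 kN.
I_c = πr⁴/4 = π × 1.21⁴/4 = 1.68357 m⁴.
Centre of pressure: y_p = y_c + I_c/(y_c·A) = 4.2 + 1.68357/(4.2 × 4.59961) = 4.2 + 0.0871487 = 4.28715 m along the plane.
The resultant acts 1.21 + 0.0871487 = 1.29715 m (along the plate) below the hinge at the top edge, so the moment about the hinge is M = F × 1.29715 = 189.513 × 1.29715 = 245.827 kN·m.
A normal force at the bottom, 2.42 m from the hinge, must supply this moment: P = 245.827/2.42 = 101.581 kN.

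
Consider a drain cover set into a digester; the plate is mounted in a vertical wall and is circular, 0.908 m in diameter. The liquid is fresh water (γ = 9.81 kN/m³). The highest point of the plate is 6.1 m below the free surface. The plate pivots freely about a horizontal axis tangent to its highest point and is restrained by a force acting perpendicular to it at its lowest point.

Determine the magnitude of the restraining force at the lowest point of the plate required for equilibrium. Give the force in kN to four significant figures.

P ≈ 21.18 kN

γ = 9.81 kN/m³.
The centroid is at the centre, 0.454 m below the top of the plate, so the centroid depth is h_c = 6.1 + 0.454 = 6.554 m.
A = π(0.454)² = 0.647533 m².
Resultant F = γ·h_c·A = 9.81 × 6.554 × 0.647533 = 41.633 kN.
I_c = πr⁴/4 = π × 0.454⁴/4 = 0.0333667 m⁴.
Centre of pressure: y_p = y_c + I_c/(y_c·A) = 6.554 + 0.0333667/(6.554 × 0.647533) = 6.554 + 0.00786221 = 6.56186 m along the plane.
The resultant acts 0.454 + 0.00786221 = 0.461862 m (along the plate) below the hinge at the top edge, so the moment about the hinge is M = F × 0.461862 = 41.633 × 0.461862 = 19.2287 kN·m.
A normal force at the bottom, 0.908 m from the hinge, must supply this moment: P = 19.2287/0.908 = 21.177 kN.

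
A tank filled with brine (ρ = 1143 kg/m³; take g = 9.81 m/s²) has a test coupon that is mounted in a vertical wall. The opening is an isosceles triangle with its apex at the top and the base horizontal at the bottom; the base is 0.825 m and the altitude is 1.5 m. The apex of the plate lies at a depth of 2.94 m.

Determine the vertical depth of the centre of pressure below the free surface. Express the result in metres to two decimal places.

h_p = 3.97 m

γ = ρg = 1143 × 9.81 / 1000 = 11.21283 kN/m³.
With the apex up, the centroid sits 2h/3 = 2 × 1.5/3 = 1 m below the apex, so the centroid depth is h_c = 2.94 + 1 = 3.94 m.
A = ½ × 0.825 × 1.5 = 0.61875 m².
Resultant F = γ·h_c·A = 11.21283 × 3.94 × 0.61875 = 27.3355 kN.
I_c = b·h³/36 = 0.825 × 1.5³/36 = 0.0773437 m⁴.
Centre of pressure: y_p = y_c + I_c/(y_c·A) = 3.94 + 0.0773437/(3.94 × 0.61875) = 3.94 + 0.0317259 = 3.97173 m along the plane.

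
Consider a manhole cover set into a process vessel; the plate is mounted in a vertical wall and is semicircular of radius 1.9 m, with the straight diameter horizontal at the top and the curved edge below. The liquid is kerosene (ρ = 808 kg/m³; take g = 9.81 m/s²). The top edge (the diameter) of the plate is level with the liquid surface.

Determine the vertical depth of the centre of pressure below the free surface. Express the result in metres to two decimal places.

h_p = 1.12 m

γ = ρg = 808 × 9.81 / 1000 = 7.92648 kN/m³.
The centroid of a semicircle lies 4r/(3π) = 0.806385 m from the diameter, here below the top edge, so the centroid depth is h_c = 0.806385 m.
A = πr²/2 = π × 1.9²/2 = 5.67057 m².
Resultant F = γ·h_c·A = 7.92648 × 0.806385 × 5.67057 = 36.2451 kN.
I_c = (π/8 − 8/(9π))·r⁴ = 0.109757 × 1.9⁴ = 1.43036 m⁴.
Centre of pressure: y_p = y_c + I_c/(y_c·A) = 0.806385 + 1.43036/(0.806385 × 5.67057) = 0.806385 + 0.312807 = 1.11919 m along the plane.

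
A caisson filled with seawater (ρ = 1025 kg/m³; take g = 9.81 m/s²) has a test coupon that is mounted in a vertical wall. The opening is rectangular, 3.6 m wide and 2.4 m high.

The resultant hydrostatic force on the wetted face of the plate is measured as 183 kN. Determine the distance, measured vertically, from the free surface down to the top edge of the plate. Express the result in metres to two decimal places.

γ = ρg = 1025 × 9.81 / 1000 = 10.05525 kN/m³.
A = 3.6 × 2.4 = 8.64 m².
From F = γ·h_c·A, the centroid depth is h_c = 183/(10.05525 × 8.64) = 2.10642 m.
The centroid lies 2.4/2 = 1.2 m below the top edge, so the top edge sits at h_top = 2.10642 − 1.2 = 0.90642 m below the surface.

d_top ≈ 0.91 m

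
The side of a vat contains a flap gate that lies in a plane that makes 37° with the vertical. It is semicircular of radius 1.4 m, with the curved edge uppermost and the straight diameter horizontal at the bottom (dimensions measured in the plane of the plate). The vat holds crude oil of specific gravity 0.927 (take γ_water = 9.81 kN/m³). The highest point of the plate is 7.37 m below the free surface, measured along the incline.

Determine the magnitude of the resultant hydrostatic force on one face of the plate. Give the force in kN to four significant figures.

γ = 0.927 × 9.81 = 9.09387 kN/m³.
The plate makes 37° with the vertical, i.e. θ = 90° − 37° = 53° to the horizontal. Measuring y along the incline from the free-surface line, vertical depth h = y·sinθ with sinθ = 0.798636.
The centroid lies 4r/(3π) = 0.594178 m above the diameter, so r − 4r/(3π) = 1.4 − 0.594178 = 0.805822 m below the topmost point, so y_c = 7.37 + 0.805822 = 8.17582 m and h_c = 8.17582 × 0.798636 = 6.5295 m.
A = πr²/2 = π × 1.4²/2 = 3.07876 m².
Resultant F = γ·h_c·A = 9.09387 × 6.5295 × 3.07876 = 182.812 kN.

F ≈ 182.8 kN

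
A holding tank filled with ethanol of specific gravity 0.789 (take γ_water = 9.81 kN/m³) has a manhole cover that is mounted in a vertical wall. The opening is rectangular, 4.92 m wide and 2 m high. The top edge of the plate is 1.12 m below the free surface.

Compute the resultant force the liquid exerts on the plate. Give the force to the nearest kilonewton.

γ = 0.789 × 9.81 = 7.74009 kN/m³.
The centroid lies 2/2 = 1 m below the top edge, so the centroid depth is h_c = 1.12 + 1 = 2.12 m.
A = 4.92 × 2 = 9.84 m².
Resultant F = γ·h_c·A = 7.74009 × 2.12 × 9.84 = 161.464 kN.

F ≈ 161 kN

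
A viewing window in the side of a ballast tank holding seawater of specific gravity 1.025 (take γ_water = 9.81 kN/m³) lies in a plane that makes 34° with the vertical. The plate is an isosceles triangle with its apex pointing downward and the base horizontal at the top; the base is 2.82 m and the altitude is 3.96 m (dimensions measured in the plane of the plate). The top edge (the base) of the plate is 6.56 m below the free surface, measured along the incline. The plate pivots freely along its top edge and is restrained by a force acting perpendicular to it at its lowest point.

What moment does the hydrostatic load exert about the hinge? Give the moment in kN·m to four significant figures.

M ≈ 524.7 kN·m

γ = 1.025 × 9.81 = 10.05525 kN/m³.
The plate makes 34° with the vertical, i.e. θ = 90° − 34° = 56° to the horizontal. Measuring y along the incline from the free-surface line, vertical depth h = y·sinθ with sinθ = 0.829038.
With the apex down, the centroid sits h/3 = 3.96/3 = 1.32 m below the base (the top edge), so y_c = 6.56 + 1.32 = 7.88 m and h_c = 7.88 × 0.829038 = 6.53282 m.
A = ½ × 2.82 × 3.96 = 5.5836 m².
Resultant F = γ·h_c·A = 10.05525 × 6.53282 × 5.5836 = 366.782 kN.
I_c = b·h³/36 = 2.82 × 3.96³/36 = 4.86443 m⁴.
Centre of pressure: y_p = y_c + I_c/(y_c·A) = 7.88 + 4.86443/(7.88 × 5.5836) = 7.88 + 0.110558 = 7.99056 m along the plane.
The resultant acts 1.32 + 0.110558 = 1.43056 m (along the plate) below the hinge at the top edge, so the moment about the hinge is M = F × 1.43056 = 366.782 × 1.43056 = 524.704 kN·m.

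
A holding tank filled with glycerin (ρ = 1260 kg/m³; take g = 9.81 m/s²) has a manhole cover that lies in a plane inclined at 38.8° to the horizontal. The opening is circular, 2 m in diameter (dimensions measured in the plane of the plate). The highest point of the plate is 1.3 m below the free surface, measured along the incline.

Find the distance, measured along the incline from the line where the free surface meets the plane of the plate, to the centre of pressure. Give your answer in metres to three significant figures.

γ = ρg = 1260 × 9.81 / 1000 = 12.3606 kN/m³.
Let θ = 38.8° be the plate's angle to the horizontal; measure y along the incline from where the plane meets the free surface. Vertical depth h = y·sinθ with sinθ = 0.626604.
The centroid is at the centre, 1 m below the top of the plate, so y_c = 1.3 + 1 = 2.3 m and h_c = 2.3 × 0.626604 = 1.44119 m.
A = π(1)² = 3.14159 m².
Resultant F = γ·h_c·A = 12.3606 × 1.44119 × 3.14159 = 55.9642 kN.
I_c = πr⁴/4 = π × 1⁴/4 = 0.785398 m⁴.
Centre of pressure: y_p = y_c + I_c/(y_c·A) = 2.3 + 0.785398/(2.3 × 3.14159) = 2.3 + 0.108696 = 2.4087 m along the plane.

y_p = 2.41 m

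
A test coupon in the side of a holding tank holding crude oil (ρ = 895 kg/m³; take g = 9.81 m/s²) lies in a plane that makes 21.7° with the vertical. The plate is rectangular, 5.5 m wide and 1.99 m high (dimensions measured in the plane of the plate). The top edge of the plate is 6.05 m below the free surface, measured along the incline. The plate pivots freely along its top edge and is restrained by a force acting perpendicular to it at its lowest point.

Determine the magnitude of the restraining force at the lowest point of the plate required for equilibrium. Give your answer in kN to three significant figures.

γ = ρg = 895 × 9.81 / 1000 = 8.77995 kN/m³.
The plate makes 21.7° with the vertical, i.e. θ = 90° − 21.7° = 68.3° to the horizontal. Measuring y along the incline from the free-surface line, vertical depth h = y·sinθ with sinθ = 0.929133.
The centroid lies 1.99/2 = 0.995 m below the top edge, so y_c = 6.05 + 0.995 = 7.045 m and h_c = 7.045 × 0.929133 = 6.54574 m.
A = 5.5 × 1.99 = 10.945 m².
Resultant F = γ·h_c·A = 8.77995 × 6.54574 × 10.945 = 629.023 kN.
I_c = b·h³/12 = 5.5 × 1.99³/12 = 3.61194 m⁴.
Centre of pressure: y_p = y_c + I_c/(y_c·A) = 7.045 + 3.61194/(7.045 × 10.945) = 7.045 + 0.0468429 = 7.09184 m along the plane.
The resultant acts 0.995 + 0.0468429 = 1.04184 m (along the plate) below the hinge at the top edge, so the moment about the hinge is M = F × 1.04184 = 629.023 × 1.04184 = 655.341 kN·m.
A normal force at the bottom, 1.99 m from the hinge, must supply this moment: P = 655.341/1.99 = 329.317 kN.

P ≈ 329 kN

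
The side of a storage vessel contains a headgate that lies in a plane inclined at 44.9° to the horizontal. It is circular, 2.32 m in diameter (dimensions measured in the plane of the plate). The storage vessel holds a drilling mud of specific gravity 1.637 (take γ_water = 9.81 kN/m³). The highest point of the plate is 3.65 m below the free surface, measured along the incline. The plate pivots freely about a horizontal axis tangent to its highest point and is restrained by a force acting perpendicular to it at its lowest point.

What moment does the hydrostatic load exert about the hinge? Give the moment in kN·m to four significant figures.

M ≈ 283.5 kN·m

γ = 1.637 × 9.81 = 16.05897 kN/m³.
Let θ = 44.9° be the plate's angle to the horizontal; measure y along the incline from where the plane meets the free surface. Vertical depth h = y·sinθ with sinθ = 0.705872.
The centroid is at the centre, 1.16 m below the top of the plate, so y_c = 3.65 + 1.16 = 4.81 m and h_c = 4.81 × 0.705872 = 3.39524 m.
A = π(1.16)² = 4.22733 m².
Resultant F = γ·h_c·A = 16.05897 × 3.39524 × 4.22733 = 230.491 kN.
I_c = πr⁴/4 = π × 1.16⁴/4 = 1.42207 m⁴.
Centre of pressure: y_p = y_c + I_c/(y_c·A) = 4.81 + 1.42207/(4.81 × 4.22733) = 4.81 + 0.0699374 = 4.87994 m along the plane.
The resultant acts 1.16 + 0.0699374 = 1.22994 m (along the plate) below the hinge at the top edge, so the moment about the hinge is M = F × 1.22994 = 230.491 × 1.22994 = 283.49 kN·m.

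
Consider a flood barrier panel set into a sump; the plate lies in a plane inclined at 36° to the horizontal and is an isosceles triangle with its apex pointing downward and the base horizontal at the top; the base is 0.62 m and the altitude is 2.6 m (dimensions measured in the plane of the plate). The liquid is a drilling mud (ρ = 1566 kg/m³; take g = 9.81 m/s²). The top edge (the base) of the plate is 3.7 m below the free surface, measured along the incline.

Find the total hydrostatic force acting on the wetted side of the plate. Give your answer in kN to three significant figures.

γ = ρg = 1566 × 9.81 / 1000 = 15.36246 kN/m³.
Let θ = 36° be the plate's angle to the horizontal; measure y along the incline from where the plane meets the free surface. Vertical depth h = y·sinθ with sinθ = 0.587785.
With the apex down, the centroid sits h/3 = 2.6/3 = 0.866667 m below the base (the top edge), so y_c = 3.7 + 0.866667 = 4.56667 m and h_c = 4.56667 × 0.587785 = 2.68422 m.
A = ½ × 0.62 × 2.6 = 0.806 m².
Resultant F = γ·h_c·A = 15.36246 × 2.68422 × 0.806 = 33.2364 kN.

F ≈ 33.2 kN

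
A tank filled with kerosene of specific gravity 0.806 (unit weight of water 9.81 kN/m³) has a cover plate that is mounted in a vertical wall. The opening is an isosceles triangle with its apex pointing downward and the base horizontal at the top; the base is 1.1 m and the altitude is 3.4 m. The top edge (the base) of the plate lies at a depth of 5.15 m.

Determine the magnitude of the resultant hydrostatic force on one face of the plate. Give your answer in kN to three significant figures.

F ≈ 92.9 kN

γ = 0.806 × 9.81 = 7.90686 kN/m³.
With the apex down, the centroid sits h/3 = 3.4/3 = 1.13333 m below the base (the top edge), so the centroid depth is h_c = 5.15 + 1.13333 = 6.28333 m.
A = ½ × 1.1 × 3.4 = 1.87 m².
Resultant F = γ·h_c·A = 7.90686 × 6.28333 × 1.87 = 92.9042 kN.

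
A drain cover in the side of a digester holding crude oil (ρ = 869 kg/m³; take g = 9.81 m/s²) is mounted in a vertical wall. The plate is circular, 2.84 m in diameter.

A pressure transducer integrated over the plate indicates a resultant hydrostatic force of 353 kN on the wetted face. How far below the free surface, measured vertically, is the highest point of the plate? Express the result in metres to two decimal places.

d_top ≈ 5.12 m

γ = ρg = 869 × 9.81 / 1000 = 8.52489 kN/m³.
A = π(1.42)² = 6.33471 m².
From F = γ·h_c·A, the centroid depth is h_c = 353/(8.52489 × 6.33471) = 6.53671 m.
The centroid is at the centre, 1.42 m below the top of the plate, so the highest point sits at h_top = 6.53671 − 1.42 = 5.11671 m below the surface.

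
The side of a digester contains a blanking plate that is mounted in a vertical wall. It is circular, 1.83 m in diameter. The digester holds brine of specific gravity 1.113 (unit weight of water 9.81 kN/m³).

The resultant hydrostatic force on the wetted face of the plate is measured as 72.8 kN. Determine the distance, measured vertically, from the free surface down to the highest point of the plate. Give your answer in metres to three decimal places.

γ = 1.113 × 9.81 = 10.91853 kN/m³.
A = π(0.915)² = 2.63022 m².
From F = γ·h_c·A, the centroid depth is h_c = 72.8/(10.91853 × 2.63022) = 2.53498 m.
The centroid is at the centre, 0.915 m below the top of the plate, so the highest point sits at h_top = 2.53498 − 0.915 = 1.61998 m below the surface.

d_top ≈ 1.620 m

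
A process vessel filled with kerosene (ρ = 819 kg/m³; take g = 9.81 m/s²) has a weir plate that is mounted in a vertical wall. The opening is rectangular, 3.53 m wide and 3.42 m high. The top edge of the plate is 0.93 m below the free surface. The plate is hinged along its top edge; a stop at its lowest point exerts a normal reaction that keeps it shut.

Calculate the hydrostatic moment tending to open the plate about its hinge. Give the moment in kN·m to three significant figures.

γ = ρg = 819 × 9.81 / 1000 = 8.03439 kN/m³.
The centroid lies 3.42/2 = 1.71 m below the top edge, so the centroid depth is h_c = 0.93 + 1.71 = 2.64 m.
A = 3.53 × 3.42 = 12.0726 m².
Resultant F = γ·h_c·A = 8.03439 × 2.64 × 12.0726 = 256.069 kN.
I_c = b·h³/12 = 3.53 × 3.42³/12 = 11.7672 m⁴.
Centre of pressure: y_p = y_c + I_c/(y_c·A) = 2.64 + 11.7672/(2.64 × 12.0726) = 2.64 + 0.369206 = 3.00921 m along the plane.
The resultant acts 1.71 + 0.369206 = 2.07921 m (along the plate) below the hinge at the top edge, so the moment about the hinge is M = F × 2.07921 = 256.069 × 2.07921 = 532.421 kN·m.

M ≈ 532 kN·m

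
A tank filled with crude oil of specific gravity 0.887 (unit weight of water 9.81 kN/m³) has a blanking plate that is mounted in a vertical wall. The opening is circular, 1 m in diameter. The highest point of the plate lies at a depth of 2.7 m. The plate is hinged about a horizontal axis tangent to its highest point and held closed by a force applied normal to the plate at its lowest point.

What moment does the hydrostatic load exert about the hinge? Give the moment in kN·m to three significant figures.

γ = 0.887 × 9.81 = 8.70147 kN/m³.
The centroid is at the centre, 0.5 m below the top of the plate, so the centroid depth is h_c = 2.7 + 0.5 = 3.2 m.
A = π(0.5)² = 0.785398 m².
Resultant F = γ·h_c·A = 8.70147 × 3.2 × 0.785398 = 21.8692 kN.
I_c = πr⁴/4 = π × 0.5⁴/4 = 0.0490874 m⁴.
Centre of pressure: y_p = y_c + I_c/(y_c·A) = 3.2 + 0.0490874/(3.2 × 0.785398) = 3.2 + 0.0195313 = 3.21953 m along the plane.
The resultant acts 0.5 + 0.0195313 = 0.519531 m (along the plate) below the hinge at the top edge, so the moment about the hinge is M = F × 0.519531 = 21.8692 × 0.519531 = 11.3617 kN·m.

M ≈ 11.4 kN·m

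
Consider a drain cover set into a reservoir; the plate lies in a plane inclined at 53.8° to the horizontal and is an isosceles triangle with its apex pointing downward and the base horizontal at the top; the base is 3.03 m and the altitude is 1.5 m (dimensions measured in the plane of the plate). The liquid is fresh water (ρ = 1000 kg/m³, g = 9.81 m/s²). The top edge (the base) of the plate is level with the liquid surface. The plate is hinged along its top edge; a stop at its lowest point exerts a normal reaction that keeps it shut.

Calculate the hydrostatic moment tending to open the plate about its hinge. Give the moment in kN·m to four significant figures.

M ≈ 6.746 kN·m

γ = ρg = 1000 × 9.81 = 9810 N/m³ = 9.81 kN/m³.
Let θ = 53.8° be the plate's angle to the horizontal; measure y along the incline from where the plane meets the free surface. Vertical depth h = y·sinθ with sinθ = 0.806960.
With the apex down, the centroid sits h/3 = 1.5/3 = 0.5 m below the base (the top edge), so y_c = 0.5 m and h_c = 0.5 × 0.806960 = 0.40348 m.
A = ½ × 3.03 × 1.5 = 2.2725 m².
Resultant F = γ·h_c·A = 9.81 × 0.40348 × 2.2725 = 8.99487 kN.
I_c = b·h³/36 = 3.03 × 1.5³/36 = 0.284062 m⁴.
Centre of pressure: y_p = y_c + I_c/(y_c·A) = 0.5 + 0.284062/(0.5 × 2.2725) = 0.5 + 0.25 = 0.75 m along the plane.
The resultant acts 0.5 + 0.25 = 0.75 m (along the plate) below the hinge at the top edge, so the moment about the hinge is M = F × 0.75 = 8.99487 × 0.75 = 6.74615 kN·m.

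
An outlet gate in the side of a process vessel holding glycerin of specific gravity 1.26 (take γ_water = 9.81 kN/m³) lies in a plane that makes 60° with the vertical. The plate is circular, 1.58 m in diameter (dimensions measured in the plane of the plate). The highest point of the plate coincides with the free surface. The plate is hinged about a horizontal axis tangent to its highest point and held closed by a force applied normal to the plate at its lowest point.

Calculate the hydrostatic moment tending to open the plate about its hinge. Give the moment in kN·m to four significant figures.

M ≈ 9.453 kN·m

γ = 1.26 × 9.81 = 12.3606 kN/m³.
The plate makes 60° with the vertical, i.e. θ = 90° − 60° = 30° to the horizontal. Measuring y along the incline from the free-surface line, vertical depth h = y·sinθ with sinθ = 0.500000.
The centroid is at the centre, 0.79 m below the top of the plate, so y_c = 0.79 m and h_c = 0.79 × 0.500000 = 0.395 m.
A = π(0.79)² = 1.96067 m².
Resultant F = γ·h_c·A = 12.3606 × 0.395 × 1.96067 = 9.57285 kN.
I_c = πr⁴/4 = π × 0.79⁴/4 = 0.305913 m⁴.
Centre of pressure: y_p = y_c + I_c/(y_c·A) = 0.79 + 0.305913/(0.79 × 1.96067) = 0.79 + 0.1975 = 0.9875 m along the plane.
The resultant acts 0.79 + 0.1975 = 0.9875 m (along the plate) below the hinge at the top edge, so the moment about the hinge is M = F × 0.9875 = 9.57285 × 0.9875 = 9.45319 kN·m.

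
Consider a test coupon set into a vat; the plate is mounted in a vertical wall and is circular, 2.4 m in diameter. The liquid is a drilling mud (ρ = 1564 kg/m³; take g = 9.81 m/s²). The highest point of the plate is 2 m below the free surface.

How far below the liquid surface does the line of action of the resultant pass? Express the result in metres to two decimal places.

γ = ρg = 1564 × 9.81 / 1000 = 15.34284 kN/m³.
The centroid is at the centre, 1.2 m below the top of the plate, so the centroid depth is h_c = 2 + 1.2 = 3.2 m.
A = π(1.2)² = 4.52389 m².
Resultant F = γ·h_c·A = 15.34284 × 3.2 × 4.52389 = 222.11 kN.
I_c = πr⁴/4 = π × 1.2⁴/4 = 1.6286 m⁴.
Centre of pressure: y_p = y_c + I_c/(y_c·A) = 3.2 + 1.6286/(3.2 × 4.52389) = 3.2 + 0.1125 = 3.3125 m along the plane.

h_p = 3.31 m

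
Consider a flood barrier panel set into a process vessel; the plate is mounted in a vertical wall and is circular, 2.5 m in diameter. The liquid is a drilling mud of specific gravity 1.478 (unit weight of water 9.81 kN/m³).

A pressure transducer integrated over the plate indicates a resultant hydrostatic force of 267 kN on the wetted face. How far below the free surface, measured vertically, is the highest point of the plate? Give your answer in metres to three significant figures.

γ = 1.478 × 9.81 = 14.49918 kN/m³.
A = π(1.25)² = 4.90874 m².
From F = γ·h_c·A, the centroid depth is h_c = 267/(14.49918 × 4.90874) = 3.75144 m.
The centroid is at the centre, 1.25 m below the top of the plate, so the highest point sits at h_top = 3.75144 − 1.25 = 2.50144 m below the surface.

d_top ≈ 2.50 m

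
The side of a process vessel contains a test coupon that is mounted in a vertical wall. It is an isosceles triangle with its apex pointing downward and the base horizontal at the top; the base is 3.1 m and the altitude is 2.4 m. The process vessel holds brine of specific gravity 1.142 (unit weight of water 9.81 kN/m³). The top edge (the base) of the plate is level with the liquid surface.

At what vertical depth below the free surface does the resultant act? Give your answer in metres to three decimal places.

h_p = 1.200 m

γ = 1.142 × 9.81 = 11.20302 kN/m³.
With the apex down, the centroid sits h/3 = 2.4/3 = 0.8 m below the base (the top edge), so the centroid depth is h_c = 0.8 m.
A = ½ × 3.1 × 2.4 = 3.72 m².
Resultant F = γ·h_c·A = 11.20302 × 0.8 × 3.72 = 33.3402 kN.
I_c = b·h³/36 = 3.1 × 2.4³/36 = 1.1904 m⁴.
Centre of pressure: y_p = y_c + I_c/(y_c·A) = 0.8 + 1.1904/(0.8 × 3.72) = 0.8 + 0.4 = 1.2 m along the plane.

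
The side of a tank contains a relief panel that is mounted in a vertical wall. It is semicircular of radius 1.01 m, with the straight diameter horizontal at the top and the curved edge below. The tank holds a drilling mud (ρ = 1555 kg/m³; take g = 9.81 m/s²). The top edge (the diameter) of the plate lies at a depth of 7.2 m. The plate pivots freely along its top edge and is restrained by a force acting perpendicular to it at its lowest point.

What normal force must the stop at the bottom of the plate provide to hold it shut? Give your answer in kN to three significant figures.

P ≈ 80.9 kN

γ = ρg = 1555 × 9.81 / 1000 = 15.25455 kN/m³.
The centroid of a semicircle lies 4r/(3π) = 0.428657 m from the diameter, here below the top edge, so the centroid depth is h_c = 7.2 + 0.428657 = 7.62866 m.
A = πr²/2 = π × 1.01²/2 = 1.60237 m².
Resultant F = γ·h_c·A = 15.25455 × 7.62866 × 1.60237 = 186.471 kN.
I_c = (π/8 − 8/(9π))·r⁴ = 0.109757 × 1.01⁴ = 0.114214 m⁴.
Centre of pressure: y_p = y_c + I_c/(y_c·A) = 7.62866 + 0.114214/(7.62866 × 1.60237) = 7.62866 + 0.00934347 = 7.638 m along the plane.
The resultant acts 0.428657 + 0.00934347 = 0.438 m (along the plate) below the hinge at the top edge, so the moment about the hinge is M = F × 0.438 = 186.471 × 0.438 = 81.6743 kN·m.
A normal force at the bottom, 1.01 m from the hinge, must supply this moment: P = 81.6743/1.01 = 80.8656 kN.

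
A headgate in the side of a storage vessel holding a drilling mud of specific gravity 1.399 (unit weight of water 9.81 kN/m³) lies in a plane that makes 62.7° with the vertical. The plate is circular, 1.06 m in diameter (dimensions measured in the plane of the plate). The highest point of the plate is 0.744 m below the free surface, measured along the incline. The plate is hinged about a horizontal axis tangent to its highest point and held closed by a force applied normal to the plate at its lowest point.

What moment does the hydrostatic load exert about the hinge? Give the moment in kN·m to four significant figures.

γ = 1.399 × 9.81 = 13.72419 kN/m³.
The plate makes 62.7° with the vertical, i.e. θ = 90° − 62.7° = 27.3° to the horizontal. Measuring y along the incline from the free-surface line, vertical depth h = y·sinθ with sinθ = 0.458650.
The centroid is at the centre, 0.53 m below the top of the plate, so y_c = 0.744 + 0.53 = 1.274 m and h_c = 1.274 × 0.458650 = 0.58432 m.
A = π(0.53)² = 0.882473 m².
Resultant F = γ·h_c·A = 13.72419 × 0.58432 × 0.882473 = 7.07683 kN.
I_c = πr⁴/4 = π × 0.53⁴/4 = 0.0619717 m⁴.
Centre of pressure: y_p = y_c + I_c/(y_c·A) = 1.274 + 0.0619717/(1.274 × 0.882473) = 1.274 + 0.0551217 = 1.32912 m along the plane.
The resultant acts 0.53 + 0.0551217 = 0.585122 m (along the plate) below the hinge at the top edge, so the moment about the hinge is M = F × 0.585122 = 7.07683 × 0.585122 = 4.14081 kN·m.

M ≈ 4.141 kN·m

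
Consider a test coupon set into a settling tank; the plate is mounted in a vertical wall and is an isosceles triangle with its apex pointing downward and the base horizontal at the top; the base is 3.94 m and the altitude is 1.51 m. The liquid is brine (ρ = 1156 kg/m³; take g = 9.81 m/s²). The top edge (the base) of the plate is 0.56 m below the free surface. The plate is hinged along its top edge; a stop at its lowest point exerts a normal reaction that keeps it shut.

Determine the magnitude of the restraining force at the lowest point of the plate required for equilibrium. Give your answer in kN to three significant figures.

P ≈ 14.8 kN

γ = ρg = 1156 × 9.81 / 1000 = 11.34036 kN/m³.
With the apex down, the centroid sits h/3 = 1.51/3 = 0.503333 m below the base (the top edge), so the centroid depth is h_c = 0.56 + 0.503333 = 1.06333 m.
A = ½ × 3.94 × 1.51 = 2.9747 m².
Resultant F = γ·h_c·A = 11.34036 × 1.06333 × 2.9747 = 35.8706 kN.
I_c = b·h³/36 = 3.94 × 1.51³/36 = 0.376812 m⁴.
Centre of pressure: y_p = y_c + I_c/(y_c·A) = 1.06333 + 0.376812/(1.06333 × 2.9747) = 1.06333 + 0.119128 = 1.18246 m along the plane.
The resultant acts 0.503333 + 0.119128 = 0.622461 m (along the plate) below the hinge at the top edge, so the moment about the hinge is M = F × 0.622461 = 35.8706 × 0.622461 = 22.328 kN·m.
A normal force at the bottom, 1.51 m from the hinge, must supply this moment: P = 22.328/1.51 = 14.7868 kN.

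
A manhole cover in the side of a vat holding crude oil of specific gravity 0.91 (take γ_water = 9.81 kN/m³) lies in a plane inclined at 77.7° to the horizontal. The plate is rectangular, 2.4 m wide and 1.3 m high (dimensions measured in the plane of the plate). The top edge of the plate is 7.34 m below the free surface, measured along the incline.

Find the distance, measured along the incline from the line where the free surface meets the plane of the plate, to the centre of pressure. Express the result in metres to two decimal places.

y_p = 8.01 m

γ = 0.91 × 9.81 = 8.9271 kN/m³.
Let θ = 77.7° be the plate's angle to the horizontal; measure y along the incline from where the plane meets the free surface. Vertical depth h = y·sinθ with sinθ = 0.977046.
The centroid lies 1.3/2 = 0.65 m below the top edge, so y_c = 7.34 + 0.65 = 7.99 m and h_c = 7.99 × 0.977046 = 7.8066 m.
A = 2.4 × 1.3 = 3.12 m².
Resultant F = γ·h_c·A = 8.9271 × 7.8066 × 3.12 = 217.434 kN.
I_c = b·h³/12 = 2.4 × 1.3³/12 = 0.4394 m⁴.
Centre of pressure: y_p = y_c + I_c/(y_c·A) = 7.99 + 0.4394/(7.99 × 3.12) = 7.99 + 0.0176262 = 8.00763 m along the plane.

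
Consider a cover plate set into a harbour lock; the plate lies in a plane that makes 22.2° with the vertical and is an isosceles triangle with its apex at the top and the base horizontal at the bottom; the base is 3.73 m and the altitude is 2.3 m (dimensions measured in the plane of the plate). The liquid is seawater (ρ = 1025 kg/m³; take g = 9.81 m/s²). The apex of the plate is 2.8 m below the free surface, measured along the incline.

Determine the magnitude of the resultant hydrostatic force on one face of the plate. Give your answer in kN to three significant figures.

γ = ρg = 1025 × 9.81 / 1000 = 10.05525 kN/m³.
The plate makes 22.2° with the vertical, i.e. θ = 90° − 22.2° = 67.8° to the horizontal. Measuring y along the incline from the free-surface line, vertical depth h = y·sinθ with sinθ = 0.925871.
With the apex up, the centroid sits 2h/3 = 2 × 2.3/3 = 1.53333 m below the apex, so y_c = 2.8 + 1.53333 = 4.33333 m and h_c = 4.33333 × 0.925871 = 4.0121 m.
A = ½ × 3.73 × 2.3 = 4.2895 m².
Resultant F = γ·h_c·A = 10.05525 × 4.0121 × 4.2895 = 173.05 kN.

F ≈ 173 kN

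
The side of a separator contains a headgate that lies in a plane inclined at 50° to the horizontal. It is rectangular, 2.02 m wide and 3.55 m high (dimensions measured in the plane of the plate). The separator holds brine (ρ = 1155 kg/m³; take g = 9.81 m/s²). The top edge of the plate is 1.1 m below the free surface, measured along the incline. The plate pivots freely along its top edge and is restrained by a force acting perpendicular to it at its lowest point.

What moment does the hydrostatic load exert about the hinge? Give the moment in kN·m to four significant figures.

γ = ρg = 1155 × 9.81 / 1000 = 11.33055 kN/m³.
Let θ = 50° be the plate's angle to the horizontal; measure y along the incline from where the plane meets the free surface. Vertical depth h = y·sinθ with sinθ = 0.766044.
The centroid lies 3.55/2 = 1.775 m below the top edge, so y_c = 1.1 + 1.775 = 2.875 m and h_c = 2.875 × 0.766044 = 2.20238 m.
A = 2.02 × 3.55 = 7.171 m².
Resultant F = γ·h_c·A = 11.33055 × 2.20238 × 7.171 = 178.946 kN.
I_c = b·h³/12 = 2.02 × 3.55³/12 = 7.53104 m⁴.
Centre of pressure: y_p = y_c + I_c/(y_c·A) = 2.875 + 7.53104/(2.875 × 7.171) = 2.875 + 0.36529 = 3.24029 m along the plane.
The resultant acts 1.775 + 0.36529 = 2.14029 m (along the plate) below the hinge at the top edge, so the moment about the hinge is M = F × 2.14029 = 178.946 × 2.14029 = 382.996 kN·m.

M ≈ 383.0 kN·m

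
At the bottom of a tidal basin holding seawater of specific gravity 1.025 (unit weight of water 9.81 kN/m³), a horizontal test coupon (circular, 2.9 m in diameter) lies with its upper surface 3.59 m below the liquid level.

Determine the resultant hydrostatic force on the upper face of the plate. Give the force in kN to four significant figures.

γ = 1.025 × 9.81 = 10.05525 kN/m³.
The plate is horizontal, so pressure is uniform at p = γ·h = 10.05525 × 3.59 = 36.0983 kN/m².
A = π(1.45)² = 6.6052 m².
F = p·A = 36.0983 × 6.6052 = 238.436 kN.

F ≈ 238.4 kN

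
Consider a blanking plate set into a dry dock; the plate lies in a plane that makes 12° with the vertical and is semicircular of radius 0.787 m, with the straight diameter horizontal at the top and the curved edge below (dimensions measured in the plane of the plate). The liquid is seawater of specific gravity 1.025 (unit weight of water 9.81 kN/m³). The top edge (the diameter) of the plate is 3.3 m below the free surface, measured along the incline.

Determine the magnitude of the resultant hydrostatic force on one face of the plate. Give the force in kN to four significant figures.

γ = 1.025 × 9.81 = 10.05525 kN/m³.
The plate makes 12° with the vertical, i.e. θ = 90° − 12° = 78° to the horizontal. Measuring y along the incline from the free-surface line, vertical depth h = y·sinθ with sinθ = 0.978148.
The centroid of a semicircle lies 4r/(3π) = 0.334013 m from the diameter, here below the top edge, so y_c = 3.3 + 0.334013 = 3.63401 m and h_c = 3.63401 × 0.978148 = 3.5546 m.
A = πr²/2 = π × 0.787²/2 = 0.972903 m².
Resultant F = γ·h_c·A = 10.05525 × 3.5546 × 0.972903 = 34.7739 kN.

F ≈ 34.77 kN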